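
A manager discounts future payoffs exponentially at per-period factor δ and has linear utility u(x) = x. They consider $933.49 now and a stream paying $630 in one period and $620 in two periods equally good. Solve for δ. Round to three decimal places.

The stream is worth 630δ + 620δ² today, so 630δ + 620δ² = 933.49.
Rearranged: 620δ² + 630δ − 933.49 = 0.
The positive root is δ = [−630 + √(630² + 4·620·933.49)] / (2·620) = (−630 + 1646.802)/1240 ≈ 0.820.

δ ≈ 0.820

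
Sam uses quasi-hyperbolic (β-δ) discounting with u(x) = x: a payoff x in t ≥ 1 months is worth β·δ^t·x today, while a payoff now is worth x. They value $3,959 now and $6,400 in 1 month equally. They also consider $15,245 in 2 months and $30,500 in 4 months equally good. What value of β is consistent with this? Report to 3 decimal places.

The second indifference involves only future payoffs, so β cancels: β·δ^2·15245 = β·δ^4·30500, giving δ^2 = 15245/30500 = 0.49984, so δ = 0.70699.
Now use the now-vs-future pair: 3959 = β·δ·6400 gives β = 3959/(0.70699·6400) ≈ 0.875.

β ≈ 0.875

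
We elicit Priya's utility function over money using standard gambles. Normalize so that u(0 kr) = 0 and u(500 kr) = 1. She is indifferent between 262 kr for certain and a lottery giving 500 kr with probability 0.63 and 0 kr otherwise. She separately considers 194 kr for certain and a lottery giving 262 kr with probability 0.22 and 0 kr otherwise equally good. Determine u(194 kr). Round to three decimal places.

From the first indifference, u(262 kr) = 0.63·u(500 kr) + 0.37·u(0 kr) = 0.63·1 + 0.37·0 = 0.63.
Chaining: u(194 kr) = 0.22·0.63 + 0.78·0.00 = 0.1386.

0.139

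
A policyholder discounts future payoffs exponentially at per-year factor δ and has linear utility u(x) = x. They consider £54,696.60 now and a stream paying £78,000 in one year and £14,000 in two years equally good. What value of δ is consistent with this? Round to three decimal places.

δ ≈ 0.630

Equating present values: 54696.60 = 78000δ + 14000δ².
So 14000δ² + 78000δ − 54696.60 = 0.
The positive root is δ = [−78000 + √(78000² + 4·14000·54696.60)] / (2·14000) = (−78000 + 95640.000)/28000 ≈ 0.630.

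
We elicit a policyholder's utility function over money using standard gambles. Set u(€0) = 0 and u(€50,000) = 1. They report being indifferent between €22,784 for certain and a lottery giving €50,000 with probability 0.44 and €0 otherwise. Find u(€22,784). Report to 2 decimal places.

u(€22,784) equals the lottery's expected utility: 0.44·1 + 0.56·0 = 0.44.

0.44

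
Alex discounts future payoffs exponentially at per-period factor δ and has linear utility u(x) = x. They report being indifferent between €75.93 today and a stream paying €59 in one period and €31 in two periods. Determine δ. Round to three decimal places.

δ ≈ 0.880

Equating present values: 75.93 = 59δ + 31δ².
That is, 31δ² + 59δ − 75.93 = 0, a quadratic in δ.
By the quadratic formula (taking the positive root), δ = (−59 + √12896.32) / 62 ≈ 0.880.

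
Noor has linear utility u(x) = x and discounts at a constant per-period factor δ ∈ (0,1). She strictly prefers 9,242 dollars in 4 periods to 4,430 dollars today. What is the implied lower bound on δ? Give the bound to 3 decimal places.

Comparing present values: 4430 < δ^4·9242.
So δ^4 > 4430/9242 = 0.47933; taking the 4th root of both positive sides preserves the inequality.
δ > 0.47933^(1/4) = 0.832.

δ > 0.832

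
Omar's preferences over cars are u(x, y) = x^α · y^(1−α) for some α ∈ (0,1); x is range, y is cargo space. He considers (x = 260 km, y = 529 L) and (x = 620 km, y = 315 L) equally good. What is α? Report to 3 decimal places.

α ≈ 0.374

Indifference: 260^α · 529^(1−α) = 620^α · 315^(1−α).
Taking logs: α·ln 260 + (1−α)·ln 529 = α·ln 620 + (1−α)·ln 315, i.e. α·-0.869038 = (1−α)·-0.518416.
With A = -0.869038 and B = -0.518416: α·A = (1−α)·B, so α = B/(A+B) = -0.518416/-1.387454 ≈ 0.374.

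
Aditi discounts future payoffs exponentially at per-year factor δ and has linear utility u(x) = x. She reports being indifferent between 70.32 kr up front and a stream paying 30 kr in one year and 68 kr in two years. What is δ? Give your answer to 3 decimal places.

Equating present values: 70.32 = 30δ + 68δ².
So 68δ² + 30δ − 70.32 = 0.
δ = (−30 + √(30² + 4·68·70.32)) / (2·68) = (−30 + √20027.04) / 136 ≈ 0.820.

δ ≈ 0.820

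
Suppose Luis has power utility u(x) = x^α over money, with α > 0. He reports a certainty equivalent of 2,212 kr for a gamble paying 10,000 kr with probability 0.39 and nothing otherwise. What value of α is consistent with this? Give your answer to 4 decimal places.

α ≈ 0.6241

EU(lottery) = 0.39·10000^α + 0.61·0 = 0.39·10000^α.
Indifference: 2212^α = 0.39·10000^α, so (2212/10000)^α = 0.39.
Taking logs: α·ln(2212/10000) = ln(0.39), so α = -0.9416085 / -1.5086880 ≈ 0.6241.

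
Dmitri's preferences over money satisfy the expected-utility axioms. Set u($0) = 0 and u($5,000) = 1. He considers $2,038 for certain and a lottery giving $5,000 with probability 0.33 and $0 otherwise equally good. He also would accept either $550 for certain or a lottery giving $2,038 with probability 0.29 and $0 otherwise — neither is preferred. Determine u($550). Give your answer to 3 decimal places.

0.096

First, u($2,038) = 0.33·u($5,000) + 0.67·u($0) = 0.33.
The second indifference gives u($550) = 0.29·u($2,038) + 0.71·u($0) = 0.29·0.33 + 0.71·0.00 = 0.0957.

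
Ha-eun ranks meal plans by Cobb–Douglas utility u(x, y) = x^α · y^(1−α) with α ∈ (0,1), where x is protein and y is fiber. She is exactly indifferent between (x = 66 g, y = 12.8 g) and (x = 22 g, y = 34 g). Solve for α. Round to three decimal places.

Indifference: 66^α · 12.8^(1−α) = 22^α · 34^(1−α).
Rearrange to (66/22)^α = (34/12.8)^(1−α) and take logs: α·1.098612 = (1−α)·0.976915.
So α/(1−α) = (0.976915)/(1.098612) = 0.889227, and α = 0.889227/1.889227 ≈ 0.471.

α ≈ 0.471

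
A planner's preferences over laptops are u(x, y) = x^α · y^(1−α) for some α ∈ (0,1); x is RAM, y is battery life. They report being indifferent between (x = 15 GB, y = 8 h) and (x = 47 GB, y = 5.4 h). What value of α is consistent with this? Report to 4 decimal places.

The Cobb–Douglas utilities coincide, so 15^α·8^(1−α) = 47^α·5.4^(1−α).
Rearrange to (15/47)^α = (5.4/8)^(1−α) and take logs: α·-1.1420974 = (1−α)·-0.3930426.
Thus α·(-1.5351400) = -0.3930426, so α = -0.3930426/-1.5351400 ≈ 0.2560.

α ≈ 0.2560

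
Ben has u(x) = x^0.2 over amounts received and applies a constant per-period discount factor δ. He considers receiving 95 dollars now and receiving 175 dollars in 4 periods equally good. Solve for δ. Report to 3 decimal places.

δ ≈ 0.970

The payoff in 4 periods is discounted by δ^4, so u(95) = δ^4·u(175) and δ^4 = u(95)/u(175).
With u(x) = x^0.2: δ^4 = 95^0.2/175^0.2 = (95/175)^0.2 = 0.88499.
Hence δ = (0.88499)^(1/4) = 0.96992.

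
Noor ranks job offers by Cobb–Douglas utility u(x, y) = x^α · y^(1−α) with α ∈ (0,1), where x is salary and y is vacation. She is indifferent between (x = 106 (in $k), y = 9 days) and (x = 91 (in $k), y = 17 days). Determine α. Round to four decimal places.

Indifference: 106^α · 9^(1−α) = 91^α · 17^(1−α).
Rearrange to (106/91)^α = (17/9)^(1−α) and take logs: α·0.1525796 = (1−α)·0.6359888.
With A = 0.1525796 and B = 0.6359888: α·A = (1−α)·B, so α = B/(A+B) = 0.6359888/0.7885684 ≈ 0.8065.

α ≈ 0.8065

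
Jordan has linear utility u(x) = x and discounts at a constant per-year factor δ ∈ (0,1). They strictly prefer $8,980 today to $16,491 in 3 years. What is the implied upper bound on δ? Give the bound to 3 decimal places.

Comparing present values: 8980 > δ^3·16491.
So δ^3 < 8980/16491 = 0.54454; taking the cube root of both positive sides preserves the inequality.
δ < 0.54454^(1/3) = 0.817.

δ < 0.817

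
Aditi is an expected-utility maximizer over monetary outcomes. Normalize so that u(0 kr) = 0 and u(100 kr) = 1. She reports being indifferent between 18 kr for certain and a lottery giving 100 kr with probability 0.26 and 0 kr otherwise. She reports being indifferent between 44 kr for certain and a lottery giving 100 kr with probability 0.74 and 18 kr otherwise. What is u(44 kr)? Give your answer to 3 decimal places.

The first gamble pins u(18 kr): it must equal 0.26·1 + 0.74·0 = 0.26.
Chaining: u(44 kr) = 0.74·1.00 + 0.26·0.26 = 0.8076.

0.808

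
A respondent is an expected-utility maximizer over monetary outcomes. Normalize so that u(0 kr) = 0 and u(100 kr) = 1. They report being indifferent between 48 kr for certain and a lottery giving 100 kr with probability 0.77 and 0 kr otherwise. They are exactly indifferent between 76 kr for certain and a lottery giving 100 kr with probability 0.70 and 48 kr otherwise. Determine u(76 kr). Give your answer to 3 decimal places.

First, u(48 kr) = 0.77·u(100 kr) + 0.23·u(0 kr) = 0.77.
Then u(76 kr) = 0.70·u(100 kr) + 0.30·u(48 kr) = 0.70·1.00 + 0.30·0.77 = 0.9310.

0.931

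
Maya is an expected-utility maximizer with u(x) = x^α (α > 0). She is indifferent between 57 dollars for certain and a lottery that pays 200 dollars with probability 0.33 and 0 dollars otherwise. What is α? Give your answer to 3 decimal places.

EU(lottery) = 0.33·200^α + 0.67·0 = 0.33·200^α.
Setting u(57) equal to that: 57^α = 0.33·200^α ⇒ (57/200)^α = 0.33.
Taking logs: α·ln(57/200) = ln(0.33), so α = -1.108663 / -1.255266 ≈ 0.883.

α ≈ 0.883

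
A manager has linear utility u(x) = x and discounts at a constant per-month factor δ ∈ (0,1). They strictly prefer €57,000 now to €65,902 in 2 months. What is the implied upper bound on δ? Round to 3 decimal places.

The preference means 57000 > δ^2·65902.
So δ^2 < 57000/65902 = 0.86492; taking the square root of both positive sides preserves the inequality.
δ < (57000/65902)^(1/2) ≈ 0.930.

δ < 0.930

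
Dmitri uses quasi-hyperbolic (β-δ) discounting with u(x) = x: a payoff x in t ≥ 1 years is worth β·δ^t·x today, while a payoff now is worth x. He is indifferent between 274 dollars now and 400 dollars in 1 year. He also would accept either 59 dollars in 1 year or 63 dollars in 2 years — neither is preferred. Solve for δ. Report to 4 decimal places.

δ ≈ 0.9365

The second indifference involves only future payoffs, so β cancels: β·δ^1·59 = β·δ^2·63, giving δ = 59/63 = 0.93651.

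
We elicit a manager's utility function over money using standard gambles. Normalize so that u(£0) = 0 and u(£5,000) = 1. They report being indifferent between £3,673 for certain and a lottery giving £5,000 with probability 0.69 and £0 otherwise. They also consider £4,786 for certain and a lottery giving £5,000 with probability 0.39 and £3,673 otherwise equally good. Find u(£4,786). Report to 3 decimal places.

The first gamble pins u(£3,673): it must equal 0.69·1 + 0.31·0 = 0.69.
Then u(£4,786) = 0.39·u(£5,000) + 0.61·u(£3,673) = 0.39·1.00 + 0.61·0.69 = 0.8109.

0.811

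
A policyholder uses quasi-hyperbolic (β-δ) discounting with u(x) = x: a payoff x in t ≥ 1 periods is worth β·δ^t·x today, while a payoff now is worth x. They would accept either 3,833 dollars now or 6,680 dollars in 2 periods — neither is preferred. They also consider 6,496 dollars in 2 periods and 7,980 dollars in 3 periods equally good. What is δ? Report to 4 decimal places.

Both payoffs in the second observation are in the future, so β drops out: δ^2·6496 = δ^3·7980 ⇒ δ = 6496/7980 = 0.81404.

δ ≈ 0.8140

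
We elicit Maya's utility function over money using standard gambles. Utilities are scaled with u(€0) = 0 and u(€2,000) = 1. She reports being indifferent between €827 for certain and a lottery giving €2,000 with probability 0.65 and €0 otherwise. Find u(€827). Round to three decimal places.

The indifference gives u(€827) = 0.65·u(€2,000) + 0.35·u(€0) = 0.65·1 + 0.35·0 = 0.65.

0.650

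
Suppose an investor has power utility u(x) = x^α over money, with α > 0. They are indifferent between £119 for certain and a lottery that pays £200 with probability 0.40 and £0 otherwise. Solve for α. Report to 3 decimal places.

The lottery's expected utility is 0.40·u(200) + 0.60·u(0) = 0.40·200^α (since u(0) = 0 for α > 0).
Equating: 119^α = 0.40·200^α, i.e. 0.5950^α = 0.40.
α = ln(0.40) / ln(119/200) = -0.916291/-0.519194 ≈ 1.765.

α ≈ 1.765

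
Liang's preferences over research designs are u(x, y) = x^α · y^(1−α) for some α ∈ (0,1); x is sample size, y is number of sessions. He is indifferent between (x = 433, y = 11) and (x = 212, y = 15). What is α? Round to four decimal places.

The Cobb–Douglas utilities coincide, so 433^α·11^(1−α) = 212^α·15^(1−α).
Rearrange to (433/212)^α = (15/11)^(1−α) and take logs: α·0.7141515 = (1−α)·0.3101549.
With A = 0.7141515 and B = 0.3101549: α·A = (1−α)·B, so α = B/(A+B) = 0.3101549/1.0243064 ≈ 0.3028.

α ≈ 0.3028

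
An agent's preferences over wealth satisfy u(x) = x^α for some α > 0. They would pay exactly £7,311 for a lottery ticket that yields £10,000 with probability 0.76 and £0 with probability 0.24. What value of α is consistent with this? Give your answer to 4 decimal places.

EU(lottery) = 0.76·10000^α + 0.24·0 = 0.76·10000^α.
Indifference: 7311^α = 0.76·10000^α, so (7311/10000)^α = 0.76.
Taking logs: α·ln(7311/10000) = ln(0.76), so α = -0.2744368 / -0.3132050 ≈ 0.8762.

α ≈ 0.8762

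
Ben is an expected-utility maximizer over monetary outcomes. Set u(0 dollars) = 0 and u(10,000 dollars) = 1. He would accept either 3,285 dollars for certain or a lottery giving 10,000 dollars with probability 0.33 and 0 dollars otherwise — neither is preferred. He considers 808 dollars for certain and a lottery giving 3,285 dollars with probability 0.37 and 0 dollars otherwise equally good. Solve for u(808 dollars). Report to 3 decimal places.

0.122

From the first indifference, u(3,285 dollars) = 0.33·u(10,000 dollars) + 0.67·u(0 dollars) = 0.33·1 + 0.67·0 = 0.33.
The second indifference gives u(808 dollars) = 0.37·u(3,285 dollars) + 0.63·u(0 dollars) = 0.37·0.33 + 0.63·0.00 = 0.1221.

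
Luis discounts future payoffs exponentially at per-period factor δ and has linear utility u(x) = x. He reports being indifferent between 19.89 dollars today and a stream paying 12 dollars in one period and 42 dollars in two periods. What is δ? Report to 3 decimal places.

δ ≈ 0.560

Equating present values: 19.89 = 12δ + 42δ².
That is, 42δ² + 12δ − 19.89 = 0, a quadratic in δ.
By the quadratic formula (taking the positive root), δ = (−12 + √3485.52) / 84 ≈ 0.560.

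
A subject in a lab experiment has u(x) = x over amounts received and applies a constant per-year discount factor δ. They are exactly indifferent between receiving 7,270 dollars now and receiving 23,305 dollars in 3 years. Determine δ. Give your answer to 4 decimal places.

Equating discounted utilities: u(7270) = δ^3·u(23305) ⇒ δ^3 = u(7270)/u(23305).
With u(x) = x: δ^3 = 7270/23305 = 0.31195.
So δ = 0.31195^(1/3) ≈ 0.6782.

δ ≈ 0.6782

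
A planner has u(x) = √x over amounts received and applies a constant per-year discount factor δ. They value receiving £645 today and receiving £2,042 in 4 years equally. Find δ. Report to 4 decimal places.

δ ≈ 0.8658

The payoff in 4 years is discounted by δ^4, so u(645) = δ^4·u(2042) and δ^4 = u(645)/u(2042).
With u(x) = √x: δ^4 = √645/√2042 = √(645/2042) = 0.56202.
So δ = 0.56202^(1/4) ≈ 0.8658.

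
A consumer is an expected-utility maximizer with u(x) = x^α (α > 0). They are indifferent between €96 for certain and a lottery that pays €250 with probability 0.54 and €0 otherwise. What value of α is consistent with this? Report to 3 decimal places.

α ≈ 0.644

EU(lottery) = 0.54·250^α + 0.46·0 = 0.54·250^α.
Equating: 96^α = 0.54·250^α, i.e. 0.3840^α = 0.54.
α = ln(0.54) / ln(96/250) = -0.616186/-0.957113 ≈ 0.644.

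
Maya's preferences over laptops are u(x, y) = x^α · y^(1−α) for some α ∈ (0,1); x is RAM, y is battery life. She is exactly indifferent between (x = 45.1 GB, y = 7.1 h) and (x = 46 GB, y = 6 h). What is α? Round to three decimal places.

The Cobb–Douglas utilities coincide, so 45.1^α·7.1^(1−α) = 46^α·6^(1−α).
(45.1/46)^α = (6/7.1)^(1−α); take logs: α·ln(45.1/46) = (1−α)·ln(6/7.1), i.e. α·-0.019759 = (1−α)·-0.168335.
With A = -0.019759 and B = -0.168335: α·A = (1−α)·B, so α = B/(A+B) = -0.168335/-0.188094 ≈ 0.895.

α ≈ 0.895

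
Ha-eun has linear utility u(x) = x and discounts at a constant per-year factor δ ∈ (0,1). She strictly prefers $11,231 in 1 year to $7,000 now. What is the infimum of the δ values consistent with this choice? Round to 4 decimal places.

Comparing present values: 7000 < δ·11231.
Dividing through by 11231 gives δ > 0.62327.

δ > 0.6233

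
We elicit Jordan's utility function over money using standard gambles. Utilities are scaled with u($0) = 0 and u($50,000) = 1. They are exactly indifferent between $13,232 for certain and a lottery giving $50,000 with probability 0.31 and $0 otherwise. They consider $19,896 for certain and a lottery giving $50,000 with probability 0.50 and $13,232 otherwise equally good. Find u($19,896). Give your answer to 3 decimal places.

0.655

The first gamble pins u($13,232): it must equal 0.31·1 + 0.69·0 = 0.31.
The second indifference gives u($19,896) = 0.50·u($50,000) + 0.50·u($13,232) = 0.50·1.00 + 0.50·0.31 = 0.6550.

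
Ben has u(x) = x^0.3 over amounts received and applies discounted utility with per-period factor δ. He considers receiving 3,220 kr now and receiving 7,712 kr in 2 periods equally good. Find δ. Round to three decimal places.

δ ≈ 0.877

Equating discounted utilities: u(3220) = δ^2·u(7712) ⇒ δ^2 = u(3220)/u(7712).
With u(x) = x^0.3: δ^2 = 3220^0.3/7712^0.3 = (3220/7712)^0.3 = 0.76950.
Hence δ = (0.76950)^(1/2) = 0.87721.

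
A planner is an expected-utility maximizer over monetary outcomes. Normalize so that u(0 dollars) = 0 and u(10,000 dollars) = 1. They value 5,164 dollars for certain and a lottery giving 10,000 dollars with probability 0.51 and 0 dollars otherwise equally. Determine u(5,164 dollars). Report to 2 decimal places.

By the standard-gamble method, u(5,164 dollars) is just the indifference probability on the best outcome: 0.51.

0.51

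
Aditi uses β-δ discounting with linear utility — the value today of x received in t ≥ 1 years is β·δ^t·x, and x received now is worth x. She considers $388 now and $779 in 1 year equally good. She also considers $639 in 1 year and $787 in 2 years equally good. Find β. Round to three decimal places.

β ≈ 0.613

From the later pair, β·δ^1·639 = β·δ^2·787; dividing through, δ = 639/787 = 0.81194.
Now use the now-vs-future pair: 388 = β·δ·779 gives β = 388/(0.81194·779) ≈ 0.613.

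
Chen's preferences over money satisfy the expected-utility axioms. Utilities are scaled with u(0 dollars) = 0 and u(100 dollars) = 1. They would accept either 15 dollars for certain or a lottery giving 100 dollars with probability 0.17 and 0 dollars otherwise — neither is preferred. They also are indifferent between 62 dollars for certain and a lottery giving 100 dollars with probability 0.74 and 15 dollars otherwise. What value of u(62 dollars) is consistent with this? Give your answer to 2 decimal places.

First, u(15 dollars) = 0.17·u(100 dollars) + 0.83·u(0 dollars) = 0.17.
The second indifference gives u(62 dollars) = 0.74·u(100 dollars) + 0.26·u(15 dollars) = 0.74·1.00 + 0.26·0.17 = 0.7842.

0.78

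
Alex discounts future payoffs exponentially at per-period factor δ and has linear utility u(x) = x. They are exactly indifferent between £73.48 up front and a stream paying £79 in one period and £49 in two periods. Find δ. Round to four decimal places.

Equating present values: 73.48 = 79δ + 49δ².
So 49δ² + 79δ − 73.48 = 0.
The positive root is δ = [−79 + √(79² + 4·49·73.48)] / (2·49) = (−79 + 143.677)/98 ≈ 0.6600.

δ ≈ 0.6600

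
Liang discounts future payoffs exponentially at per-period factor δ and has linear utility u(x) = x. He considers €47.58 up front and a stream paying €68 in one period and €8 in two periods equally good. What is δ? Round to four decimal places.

δ ≈ 0.6500

The stream is worth 68δ + 8δ² today, so 68δ + 8δ² = 47.58.
So 8δ² + 68δ − 47.58 = 0.
By the quadratic formula (taking the positive root), δ = (−68 + √6146.56) / 16 ≈ 0.6500.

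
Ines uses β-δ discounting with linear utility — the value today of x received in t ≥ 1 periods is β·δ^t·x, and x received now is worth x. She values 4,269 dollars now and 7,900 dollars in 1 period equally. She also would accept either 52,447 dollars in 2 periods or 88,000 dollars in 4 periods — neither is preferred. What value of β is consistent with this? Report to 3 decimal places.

Both payoffs in the second observation are in the future, so β drops out: δ^2·52447 = δ^4·88000 ⇒ δ^2 = 52447/88000 = 0.59599, so δ = 0.77200.
Now use the now-vs-future pair: 4269 = β·δ·7900 gives β = 4269/(0.77200·7900) ≈ 0.700.

β ≈ 0.700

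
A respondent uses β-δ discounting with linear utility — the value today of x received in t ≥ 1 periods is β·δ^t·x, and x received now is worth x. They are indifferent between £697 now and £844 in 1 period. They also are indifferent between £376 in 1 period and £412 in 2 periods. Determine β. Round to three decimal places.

β ≈ 0.905

Both payoffs in the second observation are in the future, so β drops out: δ^1·376 = δ^2·412 ⇒ δ = 376/412 = 0.91262.
Now use the now-vs-future pair: 697 = β·δ·844 gives β = 697/(0.91262·844) ≈ 0.905.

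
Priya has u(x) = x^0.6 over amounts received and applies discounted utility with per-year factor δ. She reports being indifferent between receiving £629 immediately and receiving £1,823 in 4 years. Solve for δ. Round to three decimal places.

δ ≈ 0.852

Indifference means u(629) = δ^4 · u(1823), so δ^4 = u(629)/u(1823).
With u(x) = x^0.6: δ^4 = 629^0.6/1823^0.6 = (629/1823)^0.6 = 0.52810.
Hence δ = (0.52810)^(1/4) = 0.85247.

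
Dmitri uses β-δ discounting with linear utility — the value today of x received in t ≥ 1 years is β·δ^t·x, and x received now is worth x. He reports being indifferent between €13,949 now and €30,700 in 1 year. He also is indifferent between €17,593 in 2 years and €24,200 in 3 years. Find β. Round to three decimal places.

From the later pair, β·δ^2·17593 = β·δ^3·24200; dividing through, δ = 17593/24200 = 0.72698.
Substituting δ into 13949 = β·δ·30700: β = 13949/(22318.393) ≈ 0.625.

β ≈ 0.625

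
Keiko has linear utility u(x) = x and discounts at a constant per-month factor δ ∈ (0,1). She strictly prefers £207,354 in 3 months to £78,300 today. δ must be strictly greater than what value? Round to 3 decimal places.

δ > 0.723

The preference means 78300 < δ^3·207354.
Dividing by 207354: δ^3 > 0.37762. Both sides are positive, so the cube root keeps the direction.
δ > 0.37762^(1/3) = 0.723.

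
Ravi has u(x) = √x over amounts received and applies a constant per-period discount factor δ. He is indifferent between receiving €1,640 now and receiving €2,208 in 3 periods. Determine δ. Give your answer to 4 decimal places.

δ ≈ 0.9516

Indifference means u(1640) = δ^3 · u(2208), so δ^3 = u(1640)/u(2208).
Since u(x) = √x, δ^3 = √(1640/2208) = 0.86183.
Taking the cube root: δ = 0.86183^(1/3) ≈ 0.9516.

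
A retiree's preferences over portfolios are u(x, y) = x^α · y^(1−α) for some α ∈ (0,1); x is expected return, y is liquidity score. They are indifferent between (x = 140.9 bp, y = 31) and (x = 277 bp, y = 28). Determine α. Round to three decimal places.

α ≈ 0.131

Set the two utilities equal: 140.9^α·31^(1−α) = 277^α·28^(1−α).
Rearrange to (140.9/277)^α = (28/31)^(1−α) and take logs: α·-0.675967 = (1−α)·-0.101783.
So α/(1−α) = (-0.101783)/(-0.675967) = 0.150574, and α = 0.150574/1.150574 ≈ 0.131.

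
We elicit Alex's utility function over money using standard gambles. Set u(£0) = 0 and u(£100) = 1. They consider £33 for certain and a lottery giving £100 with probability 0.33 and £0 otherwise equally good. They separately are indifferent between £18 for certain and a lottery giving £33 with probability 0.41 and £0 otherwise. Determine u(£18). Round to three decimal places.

0.135

First, u(£33) = 0.33·u(£100) + 0.67·u(£0) = 0.33.
The second indifference gives u(£18) = 0.41·u(£33) + 0.59·u(£0) = 0.41·0.33 + 0.59·0.00 = 0.1353.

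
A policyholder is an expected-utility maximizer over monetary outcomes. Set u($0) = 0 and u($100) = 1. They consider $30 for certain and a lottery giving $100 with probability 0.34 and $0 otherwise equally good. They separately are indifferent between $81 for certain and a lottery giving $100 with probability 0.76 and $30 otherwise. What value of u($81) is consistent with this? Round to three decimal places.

The first gamble pins u($30): it must equal 0.34·1 + 0.66·0 = 0.34.
Chaining: u($81) = 0.76·1.00 + 0.24·0.34 = 0.8416.

0.842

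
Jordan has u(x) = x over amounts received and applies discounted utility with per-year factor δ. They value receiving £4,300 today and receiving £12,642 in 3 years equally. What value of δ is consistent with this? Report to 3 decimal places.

Indifference means u(4300) = δ^3 · u(12642), so δ^3 = u(4300)/u(12642).
With u(x) = x: δ^3 = 4300/12642 = 0.34014.
Taking the cube root: δ = 0.34014^(1/3) ≈ 0.698.

δ ≈ 0.698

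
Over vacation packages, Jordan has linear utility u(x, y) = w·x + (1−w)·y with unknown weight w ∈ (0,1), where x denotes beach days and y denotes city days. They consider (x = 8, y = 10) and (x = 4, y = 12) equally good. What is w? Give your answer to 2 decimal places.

w = 0.33

Equating utilities: w·8 + (1−w)·10 = w·4 + (1−w)·12.
Rearranging, 4·w − 2·(1−w) = 0.
The marginal rate of substitution is 2/4, so w = 2/(4+2) = 0.33.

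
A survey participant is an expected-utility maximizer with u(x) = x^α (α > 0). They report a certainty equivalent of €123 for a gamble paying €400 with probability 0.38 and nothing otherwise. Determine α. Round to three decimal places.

α ≈ 0.820

The lottery's expected utility is 0.38·u(400) + 0.62·u(0) = 0.38·400^α (since u(0) = 0 for α > 0).
Equating: 123^α = 0.38·400^α, i.e. 0.3075^α = 0.38.
Take logs: α = ln 0.38 / ln(123/400) ≈ 0.82049.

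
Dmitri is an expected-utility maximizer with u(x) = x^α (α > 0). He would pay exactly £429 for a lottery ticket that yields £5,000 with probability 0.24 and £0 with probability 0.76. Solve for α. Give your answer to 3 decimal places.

Since u(0) = 0, the lottery's EU is 0.24·5000^α.
Indifference: 429^α = 0.24·5000^α, so (429/5000)^α = 0.24.
Take logs: α = ln 0.24 / ln(429/5000) ≈ 0.58114.

α ≈ 0.581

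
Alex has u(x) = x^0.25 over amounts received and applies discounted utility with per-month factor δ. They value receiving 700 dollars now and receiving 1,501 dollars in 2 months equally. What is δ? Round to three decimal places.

Equating discounted utilities: u(700) = δ^2·u(1501) ⇒ δ^2 = u(700)/u(1501).
With u(x) = x^0.25: δ^2 = 700^0.25/1501^0.25 = (700/1501)^0.25 = 0.82638.
Hence δ = (0.82638)^(1/2) = 0.90905.

δ ≈ 0.909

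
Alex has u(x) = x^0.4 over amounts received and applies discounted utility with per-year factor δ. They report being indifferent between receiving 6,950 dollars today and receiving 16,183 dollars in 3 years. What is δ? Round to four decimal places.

δ ≈ 0.8934

Equating discounted utilities: u(6950) = δ^3·u(16183) ⇒ δ^3 = u(6950)/u(16183).
With u(x) = x^0.4: δ^3 = 6950^0.4/16183^0.4 = (6950/16183)^0.4 = 0.71313.
Hence δ = (0.71313)^(1/3) = 0.893422.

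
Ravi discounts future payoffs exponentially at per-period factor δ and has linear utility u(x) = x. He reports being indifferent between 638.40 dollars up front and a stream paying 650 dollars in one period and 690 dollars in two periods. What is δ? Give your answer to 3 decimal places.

δ ≈ 0.600

The stream is worth 650δ + 690δ² today, so 650δ + 690δ² = 638.40.
So 690δ² + 650δ − 638.40 = 0.
The positive root is δ = [−650 + √(650² + 4·690·638.40)] / (2·690) = (−650 + 1478.000)/1380 ≈ 0.600.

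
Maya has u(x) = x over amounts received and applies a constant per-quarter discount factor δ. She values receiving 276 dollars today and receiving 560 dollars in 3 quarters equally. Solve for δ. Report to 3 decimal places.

Equating discounted utilities: u(276) = δ^3·u(560) ⇒ δ^3 = u(276)/u(560).
With u(x) = x: δ^3 = 276/560 = 0.49286.
So δ = 0.49286^(1/3) ≈ 0.790.

δ ≈ 0.790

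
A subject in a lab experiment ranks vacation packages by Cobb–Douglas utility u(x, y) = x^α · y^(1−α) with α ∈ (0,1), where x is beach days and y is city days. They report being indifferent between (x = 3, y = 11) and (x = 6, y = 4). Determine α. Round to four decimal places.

α ≈ 0.5934

The Cobb–Douglas utilities coincide, so 3^α·11^(1−α) = 6^α·4^(1−α).
Taking logs: α·ln 3 + (1−α)·ln 11 = α·ln 6 + (1−α)·ln 4, i.e. α·-0.6931472 = (1−α)·-1.0116009.
With A = -0.6931472 and B = -1.0116009: α·A = (1−α)·B, so α = B/(A+B) = -1.0116009/-1.7047481 ≈ 0.5934.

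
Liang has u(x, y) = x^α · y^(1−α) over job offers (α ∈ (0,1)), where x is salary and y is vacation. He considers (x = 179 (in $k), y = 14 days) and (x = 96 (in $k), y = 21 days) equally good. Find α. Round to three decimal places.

α ≈ 0.394

Set the two utilities equal: 179^α·14^(1−α) = 96^α·21^(1−α).
Rearrange to (179/96)^α = (21/14)^(1−α) and take logs: α·0.623038 = (1−α)·0.405465.
So α/(1−α) = (0.405465)/(0.623038) = 0.650787, and α = 0.650787/1.650787 ≈ 0.394.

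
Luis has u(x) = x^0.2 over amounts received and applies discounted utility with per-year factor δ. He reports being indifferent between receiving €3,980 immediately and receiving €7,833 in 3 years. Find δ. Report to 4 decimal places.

Equating discounted utilities: u(3980) = δ^3·u(7833) ⇒ δ^3 = u(3980)/u(7833).
With u(x) = x^0.2: δ^3 = 3980^0.2/7833^0.2 = (3980/7833)^0.2 = 0.87336.
Hence δ = (0.87336)^(1/3) = 0.955866.

δ ≈ 0.9559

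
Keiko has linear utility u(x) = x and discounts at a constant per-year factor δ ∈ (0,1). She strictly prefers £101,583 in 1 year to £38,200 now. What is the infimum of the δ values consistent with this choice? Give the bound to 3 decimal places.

Under u(x) = x this choice says 38200 < δ·101583.
Dividing through by 101583 gives δ > 0.37605.

δ > 0.376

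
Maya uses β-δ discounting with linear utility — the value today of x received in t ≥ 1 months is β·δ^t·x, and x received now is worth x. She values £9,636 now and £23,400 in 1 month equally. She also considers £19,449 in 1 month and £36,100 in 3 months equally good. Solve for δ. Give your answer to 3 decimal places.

Both payoffs in the second observation are in the future, so β drops out: δ^1·19449 = δ^3·36100 ⇒ δ^2 = 19449/36100 = 0.53875, so δ = 0.73400.

δ ≈ 0.734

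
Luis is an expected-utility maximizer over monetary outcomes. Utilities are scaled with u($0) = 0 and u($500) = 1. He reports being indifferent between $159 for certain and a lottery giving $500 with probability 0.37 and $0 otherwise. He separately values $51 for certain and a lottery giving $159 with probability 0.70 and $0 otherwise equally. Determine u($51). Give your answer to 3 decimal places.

The first gamble pins u($159): it must equal 0.37·1 + 0.63·0 = 0.37.
Then u($51) = 0.70·u($159) + 0.30·u($0) = 0.70·0.37 + 0.30·0.00 = 0.2590.

0.259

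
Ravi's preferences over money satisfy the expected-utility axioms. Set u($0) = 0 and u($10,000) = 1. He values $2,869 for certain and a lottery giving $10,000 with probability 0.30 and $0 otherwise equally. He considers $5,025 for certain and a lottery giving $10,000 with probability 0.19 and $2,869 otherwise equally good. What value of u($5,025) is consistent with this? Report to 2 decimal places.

0.43

The first gamble pins u($2,869): it must equal 0.30·1 + 0.70·0 = 0.30.
Chaining: u($5,025) = 0.19·1.00 + 0.81·0.30 = 0.4330.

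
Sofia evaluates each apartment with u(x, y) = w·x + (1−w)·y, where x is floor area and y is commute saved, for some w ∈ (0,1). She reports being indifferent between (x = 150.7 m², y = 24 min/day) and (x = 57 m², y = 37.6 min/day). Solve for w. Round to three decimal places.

Equating utilities: w·150.7 + (1−w)·24 = w·57 + (1−w)·37.6.
w·(150.7−57) = (1−w)·(37.6−24), i.e. w·93.7 = (1−w)·13.6.
The marginal rate of substitution is 13.6/93.7, so w = 13.6/(93.7+13.6) = 0.127.

w = 0.127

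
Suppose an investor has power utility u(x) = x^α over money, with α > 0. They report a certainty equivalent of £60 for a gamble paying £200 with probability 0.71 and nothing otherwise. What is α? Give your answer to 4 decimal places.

α ≈ 0.2845

Since u(0) = 0, the lottery's EU is 0.71·200^α.
Indifference: 60^α = 0.71·200^α, so (60/200)^α = 0.71.
Taking logs: α·ln(60/200) = ln(0.71), so α = -0.3424903 / -1.2039728 ≈ 0.2845.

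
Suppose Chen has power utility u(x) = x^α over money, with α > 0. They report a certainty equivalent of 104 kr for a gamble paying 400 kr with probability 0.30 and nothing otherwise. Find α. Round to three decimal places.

α ≈ 0.894

EU(lottery) = 0.30·400^α + 0.70·0 = 0.30·400^α.
Setting u(104) equal to that: 104^α = 0.30·400^α ⇒ (104/400)^α = 0.30.
Take logs: α = ln 0.30 / ln(104/400) ≈ 0.89377.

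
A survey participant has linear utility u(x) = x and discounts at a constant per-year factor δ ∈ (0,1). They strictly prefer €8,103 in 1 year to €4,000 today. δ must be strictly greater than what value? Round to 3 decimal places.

δ > 0.494

Under u(x) = x this choice says 4000 < δ·8103.
So δ > 4000/8103 = 0.49364.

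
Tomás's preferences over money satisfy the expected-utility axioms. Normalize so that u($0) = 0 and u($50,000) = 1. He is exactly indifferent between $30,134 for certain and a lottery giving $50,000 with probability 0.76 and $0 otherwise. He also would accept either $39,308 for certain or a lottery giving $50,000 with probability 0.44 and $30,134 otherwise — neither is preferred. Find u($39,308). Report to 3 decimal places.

0.866

The first gamble pins u($30,134): it must equal 0.76·1 + 0.24·0 = 0.76.
Chaining: u($39,308) = 0.44·1.00 + 0.56·0.76 = 0.8656.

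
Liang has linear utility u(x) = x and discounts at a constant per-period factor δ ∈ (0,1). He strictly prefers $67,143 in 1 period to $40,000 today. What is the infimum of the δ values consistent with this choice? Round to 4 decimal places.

The preference means 40000 < δ·67143.
So δ > 40000/67143 = 0.59574.

δ > 0.5957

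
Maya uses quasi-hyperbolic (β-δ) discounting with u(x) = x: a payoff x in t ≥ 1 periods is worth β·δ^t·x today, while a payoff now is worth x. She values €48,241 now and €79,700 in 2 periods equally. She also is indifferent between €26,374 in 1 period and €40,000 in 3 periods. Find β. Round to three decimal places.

β ≈ 0.918

The second indifference involves only future payoffs, so β cancels: β·δ^1·26374 = β·δ^3·40000, giving δ^2 = 26374/40000 = 0.65935, so δ = 0.81200.
Now use the now-vs-future pair: 48241 = β·δ^2·79700 gives β = 48241/(0.65935·79700) ≈ 0.918.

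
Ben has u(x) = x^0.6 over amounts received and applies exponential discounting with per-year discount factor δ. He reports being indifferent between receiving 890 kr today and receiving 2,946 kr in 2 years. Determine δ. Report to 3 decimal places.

The payoff in 2 years is discounted by δ^2, so u(890) = δ^2·u(2946) and δ^2 = u(890)/u(2946).
Since u(x) = x^0.6, δ^2 = (890/2946)^0.6 = 0.30210^0.6 = 0.48763.
So δ = 0.48763^(1/2) ≈ 0.698.

δ ≈ 0.698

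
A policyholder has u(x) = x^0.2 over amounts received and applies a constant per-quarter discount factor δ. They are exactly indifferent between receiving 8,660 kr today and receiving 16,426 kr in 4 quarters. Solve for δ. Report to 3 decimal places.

Indifference means u(8660) = δ^4 · u(16426), so δ^4 = u(8660)/u(16426).
With u(x) = x^0.2: δ^4 = 8660^0.2/16426^0.2 = (8660/16426)^0.2 = 0.87983.
Hence δ = (0.87983)^(1/4) = 0.96850.

δ ≈ 0.968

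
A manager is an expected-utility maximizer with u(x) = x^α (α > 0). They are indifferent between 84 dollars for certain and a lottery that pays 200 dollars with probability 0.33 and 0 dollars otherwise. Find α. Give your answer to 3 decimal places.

α ≈ 1.278

Since u(0) = 0, the lottery's EU is 0.33·200^α.
Equating: 84^α = 0.33·200^α, i.e. 0.4200^α = 0.33.
α = ln(0.33) / ln(84/200) = -1.108663/-0.867501 ≈ 1.278.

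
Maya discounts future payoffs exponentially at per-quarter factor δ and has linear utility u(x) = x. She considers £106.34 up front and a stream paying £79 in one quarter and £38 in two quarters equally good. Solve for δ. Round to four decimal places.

δ ≈ 0.9300

Present value of the stream is 79·δ + 38·δ². Indifference gives 79δ + 38δ² = 106.34.
That is, 38δ² + 79δ − 106.34 = 0, a quadratic in δ.
By the quadratic formula (taking the positive root), δ = (−79 + √22404.68) / 76 ≈ 0.9300.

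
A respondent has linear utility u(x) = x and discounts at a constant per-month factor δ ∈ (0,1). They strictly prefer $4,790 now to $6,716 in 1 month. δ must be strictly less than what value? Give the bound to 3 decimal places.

Under u(x) = x this choice says 4790 > δ·6716.
So δ < 4790/6716 = 0.71322.

δ < 0.713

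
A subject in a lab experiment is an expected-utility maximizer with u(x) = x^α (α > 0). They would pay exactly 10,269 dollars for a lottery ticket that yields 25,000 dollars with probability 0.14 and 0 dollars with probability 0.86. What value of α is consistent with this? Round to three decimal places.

α ≈ 2.210

EU(lottery) = 0.14·25000^α + 0.86·0 = 0.14·25000^α.
Indifference: 10269^α = 0.14·25000^α, so (10269/25000)^α = 0.14.
α = ln(0.14) / ln(10269/25000) = -1.966113/-0.889746 ≈ 2.210.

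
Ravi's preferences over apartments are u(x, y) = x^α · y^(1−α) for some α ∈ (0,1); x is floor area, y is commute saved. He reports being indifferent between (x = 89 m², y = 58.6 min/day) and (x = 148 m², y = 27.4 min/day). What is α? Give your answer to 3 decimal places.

Set the two utilities equal: 89^α·58.6^(1−α) = 148^α·27.4^(1−α).
Rearrange to (89/148)^α = (27.4/58.6)^(1−α) and take logs: α·-0.508576 = (1−α)·-0.760192.
Thus α·(-1.268768) = -0.760192, so α = -0.760192/-1.268768 ≈ 0.599.

α ≈ 0.599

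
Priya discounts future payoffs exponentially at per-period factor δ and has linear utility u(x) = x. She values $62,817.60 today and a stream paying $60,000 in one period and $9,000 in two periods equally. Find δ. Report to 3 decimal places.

The stream is worth 60000δ + 9000δ² today, so 60000δ + 9000δ² = 62817.60.
So 9000δ² + 60000δ − 62817.60 = 0.
By the quadratic formula (taking the positive root), δ = (−60000 + √5861433600.00) / 18000 ≈ 0.920.

δ ≈ 0.920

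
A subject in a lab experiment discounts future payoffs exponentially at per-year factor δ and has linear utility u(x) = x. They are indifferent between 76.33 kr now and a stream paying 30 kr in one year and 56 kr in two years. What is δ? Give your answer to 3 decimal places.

Equating present values: 76.33 = 30δ + 56δ².
Rearranged: 56δ² + 30δ − 76.33 = 0.
The positive root is δ = [−30 + √(30² + 4·56·76.33)] / (2·56) = (−30 + 134.156)/112 ≈ 0.930.

δ ≈ 0.930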